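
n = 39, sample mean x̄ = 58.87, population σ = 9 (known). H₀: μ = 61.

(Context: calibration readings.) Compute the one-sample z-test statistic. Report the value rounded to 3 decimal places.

test statistic = -1.478

SE = σ/√n = 9/√39 = 1.4412
z = (x̄−μ₀)/SE = (58.87−61)/1.4412 = -1.4780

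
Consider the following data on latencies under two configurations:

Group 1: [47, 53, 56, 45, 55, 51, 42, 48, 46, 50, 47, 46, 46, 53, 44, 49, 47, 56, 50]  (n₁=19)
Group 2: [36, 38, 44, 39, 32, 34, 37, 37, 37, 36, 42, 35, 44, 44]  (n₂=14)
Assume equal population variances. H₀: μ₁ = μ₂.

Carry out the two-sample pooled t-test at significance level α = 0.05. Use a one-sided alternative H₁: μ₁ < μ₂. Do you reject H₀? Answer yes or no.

reject H₀: no

x̄₁=49.000, s₁=4.096, n₁=19
x̄₂=38.214, s₂=3.886, n₂=14
s_p² = [18·4.096² + 13·3.886²]/31 = 16.0760
SE = √(s_p²·(1/19+1/14)) = 1.4122
t = (49.000−38.214)/1.4122 = 7.6374
df = 31
p-value (one-sided, H₁ less) = 1.00000
At α=0.05: p ≥ α → fail to reject H₀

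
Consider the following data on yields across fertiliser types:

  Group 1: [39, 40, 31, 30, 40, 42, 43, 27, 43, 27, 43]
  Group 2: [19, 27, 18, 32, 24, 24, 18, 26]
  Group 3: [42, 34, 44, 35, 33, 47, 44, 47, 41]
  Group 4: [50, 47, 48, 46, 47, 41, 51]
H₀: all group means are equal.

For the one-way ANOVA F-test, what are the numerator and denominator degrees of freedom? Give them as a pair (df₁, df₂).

degrees of freedom = [3, 31]

k = 4 groups, N = 35 total
df = (k−1, N−k) = (4−1, 35−4) = (3, 31)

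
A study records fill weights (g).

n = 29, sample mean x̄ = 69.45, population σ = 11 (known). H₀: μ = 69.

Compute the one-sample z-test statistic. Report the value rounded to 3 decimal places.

test statistic = 0.220

SE = σ/√n = 11/√29 = 2.0426
z = (x̄−μ₀)/SE = (69.45−69)/2.0426 = 0.2203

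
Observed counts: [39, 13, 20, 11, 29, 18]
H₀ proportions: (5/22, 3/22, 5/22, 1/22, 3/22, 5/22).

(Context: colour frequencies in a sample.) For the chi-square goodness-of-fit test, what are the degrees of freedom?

df = k − 1 = 6 − 1 = 5

degrees of freedom = 5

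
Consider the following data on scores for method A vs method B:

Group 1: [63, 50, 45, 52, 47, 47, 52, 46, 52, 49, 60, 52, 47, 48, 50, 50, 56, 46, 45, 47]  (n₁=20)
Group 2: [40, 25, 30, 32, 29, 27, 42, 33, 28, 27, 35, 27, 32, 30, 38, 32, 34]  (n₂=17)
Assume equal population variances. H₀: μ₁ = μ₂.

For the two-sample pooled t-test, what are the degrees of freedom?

df = n₁ + n₂ − 2 = 20 + 17 − 2 = 35

degrees of freedom = 35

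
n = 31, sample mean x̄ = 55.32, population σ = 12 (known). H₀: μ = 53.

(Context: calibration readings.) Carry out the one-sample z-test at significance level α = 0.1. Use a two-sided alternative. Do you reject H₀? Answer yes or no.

reject H₀: no

SE = σ/√n = 12/√31 = 2.1553
z = (x̄−μ₀)/SE = (55.32−53)/2.1553 = 1.0764
p-value (two-sided) = 0.28173
At α=0.1: p ≥ α → fail to reject H₀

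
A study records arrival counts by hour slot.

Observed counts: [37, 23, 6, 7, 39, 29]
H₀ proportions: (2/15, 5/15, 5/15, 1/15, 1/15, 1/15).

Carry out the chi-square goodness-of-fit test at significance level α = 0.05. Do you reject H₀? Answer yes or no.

n = 141; E_i = n·p_i = [18.80, 47.00, 47.00, 9.40, 9.40, 9.40]
χ² = (37−18.80)²/18.80 + (23−47.00)²/47.00 + (6−47.00)²/47.00 + (7−9.40)²/9.40 + (39−9.40)²/9.40 + (29−9.40)²/9.40 = 200.3298
df = 5
p-value (upper-tail) = 0.00000
At α=0.05: p < α → reject H₀

reject H₀: yes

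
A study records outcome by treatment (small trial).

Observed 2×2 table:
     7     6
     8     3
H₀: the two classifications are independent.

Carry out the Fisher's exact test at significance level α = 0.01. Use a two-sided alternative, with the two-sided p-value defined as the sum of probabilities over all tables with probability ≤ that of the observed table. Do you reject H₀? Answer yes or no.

reject H₀: no

Margins: r₁=13, r₂=11, c₁=15, c₂=9, n=24
p_obs = C(13,7)·C(11,8)/C(24,15); sum pmf over tables with pmf ≤ p_obs
p-value (two-sided) = 0.42253
At α=0.01: p ≥ α → fail to reject H₀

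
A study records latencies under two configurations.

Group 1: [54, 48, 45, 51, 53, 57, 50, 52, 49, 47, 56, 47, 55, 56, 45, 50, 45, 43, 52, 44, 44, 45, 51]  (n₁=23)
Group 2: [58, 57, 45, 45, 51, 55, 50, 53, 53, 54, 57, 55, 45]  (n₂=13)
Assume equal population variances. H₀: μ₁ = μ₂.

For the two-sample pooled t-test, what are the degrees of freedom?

df = n₁ + n₂ − 2 = 23 + 13 − 2 = 34

degrees of freedom = 34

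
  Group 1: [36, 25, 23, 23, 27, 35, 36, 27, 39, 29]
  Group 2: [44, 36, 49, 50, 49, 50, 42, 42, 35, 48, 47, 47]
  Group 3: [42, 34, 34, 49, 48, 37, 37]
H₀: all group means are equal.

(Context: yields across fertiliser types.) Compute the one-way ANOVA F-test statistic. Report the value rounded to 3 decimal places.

Group means [30.00, 44.92, 40.14], grand mean 38.621
SSB = Σnᵢ(x̄ᵢ−x̄)² = 1235.054; SSW = ΣΣ(x−x̄ᵢ)² = 857.774
MSB = 1235.054/2 = 617.5269; MSW = 857.774/26 = 32.9913
F = MSB/MSW = 18.7179
df = (2, 26)

test statistic = 18.718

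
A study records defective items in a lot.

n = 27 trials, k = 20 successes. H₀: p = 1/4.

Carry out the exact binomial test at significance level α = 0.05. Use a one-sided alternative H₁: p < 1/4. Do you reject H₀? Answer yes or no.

reject H₀: no

Exact binomial: n=27, k=20, p₀=1/4=0.2500
P(X≤20) from Σ C(n,i)·p₀^i·(1−p₀)^(n−i)
p-value (one-sided, H₁ less) = 1.00000
At α=0.05: p ≥ α → fail to reject H₀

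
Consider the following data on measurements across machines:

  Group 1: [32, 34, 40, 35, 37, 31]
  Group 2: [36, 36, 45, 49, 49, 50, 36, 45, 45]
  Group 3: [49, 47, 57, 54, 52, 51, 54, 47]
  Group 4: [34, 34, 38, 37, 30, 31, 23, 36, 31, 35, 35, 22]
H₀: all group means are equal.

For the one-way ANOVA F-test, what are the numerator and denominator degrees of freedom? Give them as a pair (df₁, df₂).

degrees of freedom = [3, 31]

k = 4 groups, N = 35 total
df = (k−1, N−k) = (4−1, 35−4) = (3, 31)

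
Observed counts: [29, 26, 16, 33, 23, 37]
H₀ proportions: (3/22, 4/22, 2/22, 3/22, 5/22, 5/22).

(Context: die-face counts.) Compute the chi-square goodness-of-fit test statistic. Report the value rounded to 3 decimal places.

test statistic = 13.064

n = 164; E_i = n·p_i = [22.36, 29.82, 14.91, 22.36, 37.27, 37.27]
χ² = (29−22.36)²/22.36 + (26−29.82)²/29.82 + (16−14.91)²/14.91 + (33−22.36)²/22.36 + (23−37.27)²/37.27 + (37−37.27)²/37.27 = 13.0642
df = 5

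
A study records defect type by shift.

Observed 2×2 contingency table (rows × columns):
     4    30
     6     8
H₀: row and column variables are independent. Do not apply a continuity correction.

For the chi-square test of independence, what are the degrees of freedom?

degrees of freedom = 1

df = (r−1)(c−1) = (2−1)·(2−1) = 1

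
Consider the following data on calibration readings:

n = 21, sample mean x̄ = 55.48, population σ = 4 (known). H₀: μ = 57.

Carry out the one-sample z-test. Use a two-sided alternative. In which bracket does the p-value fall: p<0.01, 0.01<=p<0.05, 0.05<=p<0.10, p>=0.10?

p-value bracket: 0.05<=p<0.10

SE = σ/√n = 4/√21 = 0.8729
z = (x̄−μ₀)/SE = (55.48−57)/0.8729 = -1.7414
p-value (two-sided) = 0.08162
→ bracket: 0.05<=p<0.10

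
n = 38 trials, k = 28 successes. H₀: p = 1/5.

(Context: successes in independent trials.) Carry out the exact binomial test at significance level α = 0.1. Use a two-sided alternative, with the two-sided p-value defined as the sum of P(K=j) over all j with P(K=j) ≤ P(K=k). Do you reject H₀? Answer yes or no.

reject H₀: yes

Exact binomial: n=38, k=28, p₀=1/5=0.2000
P(X=j) = C(n,j)·p₀^j·(1−p₀)^(n−j); p = Σ P(X=j) over j with P(X=j) ≤ P(X=28)
p-value (two-sided) = 0.00000
At α=0.1: p < α → reject H₀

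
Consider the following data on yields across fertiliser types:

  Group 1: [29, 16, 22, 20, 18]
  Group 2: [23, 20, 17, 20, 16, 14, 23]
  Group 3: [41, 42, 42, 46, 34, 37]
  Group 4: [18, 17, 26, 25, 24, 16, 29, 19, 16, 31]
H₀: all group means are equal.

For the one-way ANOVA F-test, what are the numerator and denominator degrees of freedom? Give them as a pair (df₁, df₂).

k = 4 groups, N = 28 total
df = (k−1, N−k) = (4−1, 28−4) = (3, 24)

degrees of freedom = [3, 24]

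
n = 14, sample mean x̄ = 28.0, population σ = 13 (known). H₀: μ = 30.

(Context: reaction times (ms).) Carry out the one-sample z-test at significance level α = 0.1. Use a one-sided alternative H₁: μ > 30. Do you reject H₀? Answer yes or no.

SE = σ/√n = 13/√14 = 3.4744
z = (x̄−μ₀)/SE = (28.0−30)/3.4744 = -0.5756
p-value (one-sided, H₁ greater) = 0.71757
At α=0.1: p ≥ α → fail to reject H₀

reject H₀: no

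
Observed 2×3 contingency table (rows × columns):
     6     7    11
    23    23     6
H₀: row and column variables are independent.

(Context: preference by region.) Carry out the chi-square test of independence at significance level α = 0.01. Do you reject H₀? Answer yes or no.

reject H₀: yes

Row totals [24, 52], col totals [29, 30, 17], n=76
χ² = (6−9.16)²/9.16 + (7−9.47)²/9.47 + (11−5.37)²/5.37 + (23−19.84)²/19.84 + (23−20.53)²/20.53 + (6−11.63)²/11.63 = 11.1698
df = 2
p-value (upper-tail) = 0.00375
At α=0.01: p < α → reject H₀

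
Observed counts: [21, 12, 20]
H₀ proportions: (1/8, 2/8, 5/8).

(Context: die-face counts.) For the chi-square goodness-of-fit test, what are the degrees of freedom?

degrees of freedom = 2

df = k − 1 = 3 − 1 = 2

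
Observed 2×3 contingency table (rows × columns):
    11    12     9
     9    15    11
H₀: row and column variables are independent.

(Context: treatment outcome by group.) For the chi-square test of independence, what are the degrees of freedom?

degrees of freedom = 2

df = (r−1)(c−1) = (2−1)·(3−1) = 2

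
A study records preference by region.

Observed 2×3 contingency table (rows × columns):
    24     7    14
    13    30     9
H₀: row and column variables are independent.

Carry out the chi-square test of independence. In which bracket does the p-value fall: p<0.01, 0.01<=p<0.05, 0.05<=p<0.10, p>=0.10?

Row totals [45, 52], col totals [37, 37, 23], n=97
χ² = (24−17.16)²/17.16 + (7−17.16)²/17.16 + (14−10.67)²/10.67 + (13−19.84)²/19.84 + (30−19.84)²/19.84 + (9−12.33)²/12.33 = 18.2444
df = 2
p-value (upper-tail) = 0.00011
→ bracket: p<0.01

p-value bracket: p<0.01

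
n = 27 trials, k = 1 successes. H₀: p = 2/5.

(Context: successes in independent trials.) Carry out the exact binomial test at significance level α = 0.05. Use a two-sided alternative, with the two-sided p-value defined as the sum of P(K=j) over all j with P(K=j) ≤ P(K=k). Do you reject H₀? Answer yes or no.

Exact binomial: n=27, k=1, p₀=2/5=0.4000
P(X=j) = C(n,j)·p₀^j·(1−p₀)^(n−j); p = Σ P(X=j) over j with P(X=j) ≤ P(X=1)
p-value (two-sided) = 0.00003
At α=0.05: p < α → reject H₀

reject H₀: yes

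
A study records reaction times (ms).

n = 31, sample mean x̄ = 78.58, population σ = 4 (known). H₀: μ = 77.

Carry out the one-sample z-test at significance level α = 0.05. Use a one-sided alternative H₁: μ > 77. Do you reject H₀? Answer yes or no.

SE = σ/√n = 4/√31 = 0.7184
z = (x̄−μ₀)/SE = (78.58−77)/0.7184 = 2.1993
p-value (one-sided, H₁ greater) = 0.01393
At α=0.05: p < α → reject H₀

reject H₀: yes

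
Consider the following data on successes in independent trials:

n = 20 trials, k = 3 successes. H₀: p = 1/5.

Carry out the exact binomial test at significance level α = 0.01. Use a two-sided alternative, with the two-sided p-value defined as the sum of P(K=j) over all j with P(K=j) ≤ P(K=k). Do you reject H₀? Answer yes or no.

Exact binomial: n=20, k=3, p₀=1/5=0.2000
P(X=j) = C(n,j)·p₀^j·(1−p₀)^(n−j); p = Σ P(X=j) over j with P(X=j) ≤ P(X=3)
p-value (two-sided) = 0.78180
At α=0.01: p ≥ α → fail to reject H₀

reject H₀: no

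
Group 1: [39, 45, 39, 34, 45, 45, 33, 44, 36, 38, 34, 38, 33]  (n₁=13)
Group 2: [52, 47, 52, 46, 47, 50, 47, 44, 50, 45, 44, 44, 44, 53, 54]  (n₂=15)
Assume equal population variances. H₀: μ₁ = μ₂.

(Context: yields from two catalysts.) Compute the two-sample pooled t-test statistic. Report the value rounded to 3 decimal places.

test statistic = -5.890

x̄₁=38.692, s₁=4.697, n₁=13
x̄₂=47.933, s₂=3.595, n₂=15
s_p² = [12·4.697² + 14·3.595²]/26 = 17.1424
SE = √(s_p²·(1/13+1/15)) = 1.5689
t = (38.692−47.933)/1.5689 = -5.8901
df = 26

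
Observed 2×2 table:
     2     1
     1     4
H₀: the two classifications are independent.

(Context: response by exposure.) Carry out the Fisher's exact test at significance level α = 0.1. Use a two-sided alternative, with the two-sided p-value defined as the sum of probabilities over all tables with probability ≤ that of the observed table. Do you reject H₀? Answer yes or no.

Margins: r₁=3, r₂=5, c₁=3, c₂=5, n=8
p_obs = C(3,2)·C(5,1)/C(8,3); sum pmf over tables with pmf ≤ p_obs
p-value (two-sided) = 0.46429
At α=0.1: p ≥ α → fail to reject H₀

reject H₀: no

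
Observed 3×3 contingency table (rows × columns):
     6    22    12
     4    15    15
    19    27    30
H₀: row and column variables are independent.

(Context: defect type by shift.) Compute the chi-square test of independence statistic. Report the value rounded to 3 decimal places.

test statistic = 6.061

Row totals [40, 34, 76], col totals [29, 64, 57], n=150
χ² = (6−7.73)²/7.73 + (22−17.07)²/17.07 + (12−15.20)²/15.20 + (4−6.57)²/6.57 + (15−14.51)²/14.51 + (15−12.92)²/12.92 + (19−14.69)²/14.69 + (27−32.43)²/32.43 + (30−28.88)²/28.88 = 6.0612
df = 4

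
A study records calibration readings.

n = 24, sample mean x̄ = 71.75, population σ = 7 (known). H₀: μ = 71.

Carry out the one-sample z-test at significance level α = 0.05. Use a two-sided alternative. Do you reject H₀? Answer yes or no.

reject H₀: no

SE = σ/√n = 7/√24 = 1.4289
z = (x̄−μ₀)/SE = (71.75−71)/1.4289 = 0.5249
p-value (two-sided) = 0.59966
At α=0.05: p ≥ α → fail to reject H₀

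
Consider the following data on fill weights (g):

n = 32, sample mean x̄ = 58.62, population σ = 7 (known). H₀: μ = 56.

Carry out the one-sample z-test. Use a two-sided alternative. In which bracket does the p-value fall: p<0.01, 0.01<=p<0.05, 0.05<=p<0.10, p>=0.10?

p-value bracket: 0.01<=p<0.05

SE = σ/√n = 7/√32 = 1.2374
z = (x̄−μ₀)/SE = (58.62−56)/1.2374 = 2.1173
p-value (two-sided) = 0.03424
→ bracket: 0.01<=p<0.05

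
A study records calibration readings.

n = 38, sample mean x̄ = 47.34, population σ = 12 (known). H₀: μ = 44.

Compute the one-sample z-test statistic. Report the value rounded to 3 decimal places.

SE = σ/√n = 12/√38 = 1.9467
z = (x̄−μ₀)/SE = (47.34−44)/1.9467 = 1.7158

test statistic = 1.716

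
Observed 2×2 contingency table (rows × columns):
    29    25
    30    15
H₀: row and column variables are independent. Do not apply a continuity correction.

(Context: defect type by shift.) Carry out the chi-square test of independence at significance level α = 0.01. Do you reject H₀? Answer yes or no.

reject H₀: no

Row totals [54, 45], col totals [59, 40], n=99
χ² = (29−32.18)²/32.18 + (25−21.82)²/21.82 + (30−26.82)²/26.82 + (15−18.18)²/18.18 = 1.7129
df = 1
p-value (upper-tail) = 0.19061
At α=0.01: p ≥ α → fail to reject H₀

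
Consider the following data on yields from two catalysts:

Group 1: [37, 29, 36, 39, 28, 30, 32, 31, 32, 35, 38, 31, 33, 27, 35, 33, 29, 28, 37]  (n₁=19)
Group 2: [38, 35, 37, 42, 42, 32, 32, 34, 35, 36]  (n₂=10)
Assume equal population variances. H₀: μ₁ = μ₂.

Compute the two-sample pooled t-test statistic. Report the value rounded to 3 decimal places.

x̄₁=32.632, s₁=3.685, n₁=19
x̄₂=36.300, s₂=3.561, n₂=10
s_p² = [18·3.685² + 9·3.561²]/27 = 13.2786
SE = √(s_p²·(1/19+1/10)) = 1.4236
t = (32.632−36.300)/1.4236 = -2.5768
df = 27

test statistic = -2.577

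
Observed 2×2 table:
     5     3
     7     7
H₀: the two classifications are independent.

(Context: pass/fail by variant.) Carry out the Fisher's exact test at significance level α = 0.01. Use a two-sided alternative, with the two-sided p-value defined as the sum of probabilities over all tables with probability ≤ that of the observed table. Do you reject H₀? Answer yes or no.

Margins: r₁=8, r₂=14, c₁=12, c₂=10, n=22
p_obs = C(8,5)·C(14,7)/C(22,12); sum pmf over tables with pmf ≤ p_obs
p-value (two-sided) = 0.67492
At α=0.01: p ≥ α → fail to reject H₀

reject H₀: no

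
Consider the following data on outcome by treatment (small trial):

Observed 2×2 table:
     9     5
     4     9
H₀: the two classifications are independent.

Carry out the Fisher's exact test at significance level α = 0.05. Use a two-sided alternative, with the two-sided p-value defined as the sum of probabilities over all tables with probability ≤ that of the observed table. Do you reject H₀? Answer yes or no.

Margins: r₁=14, r₂=13, c₁=13, c₂=14, n=27
p_obs = C(14,9)·C(13,4)/C(27,13); sum pmf over tables with pmf ≤ p_obs
p-value (two-sided) = 0.12835
At α=0.05: p ≥ α → fail to reject H₀

reject H₀: no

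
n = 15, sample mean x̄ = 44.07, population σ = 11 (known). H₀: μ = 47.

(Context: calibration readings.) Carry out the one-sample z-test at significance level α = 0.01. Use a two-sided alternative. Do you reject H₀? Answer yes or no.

SE = σ/√n = 11/√15 = 2.8402
z = (x̄−μ₀)/SE = (44.07−47)/2.8402 = -1.0316
p-value (two-sided) = 0.30225
At α=0.01: p ≥ α → fail to reject H₀

reject H₀: no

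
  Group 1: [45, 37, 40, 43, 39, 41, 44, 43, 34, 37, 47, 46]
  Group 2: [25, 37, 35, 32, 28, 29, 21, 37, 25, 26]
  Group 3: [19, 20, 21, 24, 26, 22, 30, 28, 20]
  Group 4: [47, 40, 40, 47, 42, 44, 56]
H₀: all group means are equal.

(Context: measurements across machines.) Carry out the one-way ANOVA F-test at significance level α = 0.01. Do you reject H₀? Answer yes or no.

Group means [41.33, 29.50, 23.33, 45.14], grand mean 34.658
SSB = Σnᵢ(x̄ᵢ−x̄)² = 2724.529; SSW = ΣΣ(x−x̄ᵢ)² = 766.024
MSB = 2724.529/3 = 908.1763; MSW = 766.024/34 = 22.5301
F = MSB/MSW = 40.3094
df = (3, 34)
p-value (upper-tail) = 0.00000
At α=0.01: p < α → reject H₀

reject H₀: yes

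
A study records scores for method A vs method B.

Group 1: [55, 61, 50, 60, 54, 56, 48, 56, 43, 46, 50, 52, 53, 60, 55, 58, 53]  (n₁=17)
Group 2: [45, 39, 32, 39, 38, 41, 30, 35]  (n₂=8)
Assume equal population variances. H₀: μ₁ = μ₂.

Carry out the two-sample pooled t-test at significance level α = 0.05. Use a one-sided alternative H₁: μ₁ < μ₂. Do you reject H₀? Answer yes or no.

reject H₀: no

x̄₁=53.529, s₁=5.014, n₁=17
x̄₂=37.375, s₂=4.868, n₂=8
s_p² = [16·5.014² + 7·4.868²]/23 = 24.7004
SE = √(s_p²·(1/17+1/8)) = 2.1309
t = (53.529−37.375)/2.1309 = 7.5812
df = 23
p-value (one-sided, H₁ less) = 1.00000
At α=0.05: p ≥ α → fail to reject H₀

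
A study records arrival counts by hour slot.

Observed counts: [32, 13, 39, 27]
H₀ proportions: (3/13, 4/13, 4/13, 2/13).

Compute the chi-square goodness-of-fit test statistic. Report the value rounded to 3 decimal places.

test statistic = 21.147

n = 111; E_i = n·p_i = [25.62, 34.15, 34.15, 17.08]
χ² = (32−25.62)²/25.62 + (13−34.15)²/34.15 + (39−34.15)²/34.15 + (27−17.08)²/17.08 = 21.1471
df = 3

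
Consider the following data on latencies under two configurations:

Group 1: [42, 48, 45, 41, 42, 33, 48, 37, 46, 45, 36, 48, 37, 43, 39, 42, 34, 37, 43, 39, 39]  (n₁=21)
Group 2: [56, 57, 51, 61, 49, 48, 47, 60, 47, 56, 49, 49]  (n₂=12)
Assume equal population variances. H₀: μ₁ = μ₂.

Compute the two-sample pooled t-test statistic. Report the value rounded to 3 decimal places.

test statistic = -6.578

x̄₁=41.143, s₁=4.542, n₁=21
x̄₂=52.500, s₂=5.161, n₂=12
s_p² = [20·4.542² + 11·5.161²]/31 = 22.7604
SE = √(s_p²·(1/21+1/12)) = 1.7264
t = (41.143−52.500)/1.7264 = -6.5784
df = 31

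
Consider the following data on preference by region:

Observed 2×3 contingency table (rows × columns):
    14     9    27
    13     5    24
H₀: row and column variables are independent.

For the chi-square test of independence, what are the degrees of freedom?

df = (r−1)(c−1) = (2−1)·(3−1) = 2

degrees of freedom = 2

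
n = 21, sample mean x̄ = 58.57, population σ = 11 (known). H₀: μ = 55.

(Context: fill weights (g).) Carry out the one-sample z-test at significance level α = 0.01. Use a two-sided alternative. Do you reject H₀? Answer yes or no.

reject H₀: no

SE = σ/√n = 11/√21 = 2.4004
z = (x̄−μ₀)/SE = (58.57−55)/2.4004 = 1.4873
p-value (two-sided) = 0.13695
At α=0.01: p ≥ α → fail to reject H₀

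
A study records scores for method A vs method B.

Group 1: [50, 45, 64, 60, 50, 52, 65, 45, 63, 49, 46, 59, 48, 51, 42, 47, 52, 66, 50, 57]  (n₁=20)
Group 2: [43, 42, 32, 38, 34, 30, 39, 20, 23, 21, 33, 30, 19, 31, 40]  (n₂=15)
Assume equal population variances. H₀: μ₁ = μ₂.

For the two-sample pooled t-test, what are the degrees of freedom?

df = n₁ + n₂ − 2 = 20 + 15 − 2 = 33

degrees of freedom = 33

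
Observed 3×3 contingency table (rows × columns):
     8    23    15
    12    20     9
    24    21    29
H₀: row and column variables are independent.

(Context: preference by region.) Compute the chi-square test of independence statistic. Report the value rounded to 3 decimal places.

Row totals [46, 41, 74], col totals [44, 64, 53], n=161
χ² = (8−12.57)²/12.57 + (23−18.29)²/18.29 + (15−15.14)²/15.14 + (12−11.20)²/11.20 + (20−16.30)²/16.30 + (9−13.50)²/13.50 + (24−20.22)²/20.22 + (21−29.42)²/29.42 + (29−24.36)²/24.36 = 9.2714
df = 4

test statistic = 9.271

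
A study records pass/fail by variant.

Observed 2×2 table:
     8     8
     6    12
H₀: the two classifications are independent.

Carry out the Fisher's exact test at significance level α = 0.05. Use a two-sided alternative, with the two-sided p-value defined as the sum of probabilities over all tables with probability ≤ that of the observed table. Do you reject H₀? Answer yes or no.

reject H₀: no

Margins: r₁=16, r₂=18, c₁=14, c₂=20, n=34
p_obs = C(16,8)·C(18,6)/C(34,14); sum pmf over tables with pmf ≤ p_obs
p-value (two-sided) = 0.48671
At α=0.05: p ≥ α → fail to reject H₀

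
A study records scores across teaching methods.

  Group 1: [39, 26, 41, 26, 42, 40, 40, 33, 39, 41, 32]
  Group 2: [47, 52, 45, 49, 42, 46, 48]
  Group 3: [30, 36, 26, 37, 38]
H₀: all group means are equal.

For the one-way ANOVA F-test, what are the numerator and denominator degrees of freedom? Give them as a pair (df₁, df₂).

k = 3 groups, N = 23 total
df = (k−1, N−k) = (3−1, 23−3) = (2, 20)

degrees of freedom = [2, 20]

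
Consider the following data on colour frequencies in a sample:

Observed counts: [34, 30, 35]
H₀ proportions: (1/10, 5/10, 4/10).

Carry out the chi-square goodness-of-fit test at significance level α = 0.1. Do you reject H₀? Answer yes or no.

n = 99; E_i = n·p_i = [9.90, 49.50, 39.60]
χ² = (34−9.90)²/9.90 + (30−49.50)²/49.50 + (35−39.60)²/39.60 = 66.8838
df = 2
p-value (upper-tail) = 0.00000
At α=0.1: p < α → reject H₀

reject H₀: yes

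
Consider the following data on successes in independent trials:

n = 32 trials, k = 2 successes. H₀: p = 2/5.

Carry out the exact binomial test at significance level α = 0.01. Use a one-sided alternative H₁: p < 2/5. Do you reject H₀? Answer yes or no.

Exact binomial: n=32, k=2, p₀=2/5=0.4000
P(X≤2) from Σ C(n,i)·p₀^i·(1−p₀)^(n−i)
p-value (one-sided, H₁ less) = 0.00002
At α=0.01: p < α → reject H₀

reject H₀: yes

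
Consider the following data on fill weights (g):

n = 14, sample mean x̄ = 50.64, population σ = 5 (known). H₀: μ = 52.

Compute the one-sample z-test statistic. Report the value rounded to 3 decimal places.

SE = σ/√n = 5/√14 = 1.3363
z = (x̄−μ₀)/SE = (50.64−52)/1.3363 = -1.0177

test statistic = -1.018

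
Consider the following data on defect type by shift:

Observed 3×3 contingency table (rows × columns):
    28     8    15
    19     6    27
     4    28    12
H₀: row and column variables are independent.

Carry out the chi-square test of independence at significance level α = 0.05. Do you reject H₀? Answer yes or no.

Row totals [51, 52, 44], col totals [51, 42, 54], n=147
χ² = (28−17.69)²/17.69 + (8−14.57)²/14.57 + (15−18.73)²/18.73 + (19−18.04)²/18.04 + (6−14.86)²/14.86 + (27−19.10)²/19.10 + (4−15.27)²/15.27 + (28−12.57)²/12.57 + (12−16.16)²/16.16 = 46.6286
df = 4
p-value (upper-tail) = 0.00000
At α=0.05: p < α → reject H₀

reject H₀: yes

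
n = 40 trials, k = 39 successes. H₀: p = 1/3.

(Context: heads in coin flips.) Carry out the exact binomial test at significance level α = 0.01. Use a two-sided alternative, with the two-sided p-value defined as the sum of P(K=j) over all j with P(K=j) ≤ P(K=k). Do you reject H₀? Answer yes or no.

reject H₀: yes

Exact binomial: n=40, k=39, p₀=1/3=0.3333
P(X=j) = C(n,j)·p₀^j·(1−p₀)^(n−j); p = Σ P(X=j) over j with P(X=j) ≤ P(X=39)
p-value (two-sided) = 0.00000
At α=0.01: p < α → reject H₀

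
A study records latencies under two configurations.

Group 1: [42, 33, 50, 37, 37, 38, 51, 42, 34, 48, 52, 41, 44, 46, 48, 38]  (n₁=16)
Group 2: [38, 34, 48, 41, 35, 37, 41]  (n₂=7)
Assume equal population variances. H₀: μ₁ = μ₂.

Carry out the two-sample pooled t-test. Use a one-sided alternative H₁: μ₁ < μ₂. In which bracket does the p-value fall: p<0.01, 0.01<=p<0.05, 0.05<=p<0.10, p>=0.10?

p-value bracket: p>=0.10

x̄₁=42.562, s₁=6.110, n₁=16
x̄₂=39.143, s₂=4.741, n₂=7
s_p² = [15·6.110² + 6·4.741²]/21 = 33.0855
SE = √(s_p²·(1/16+1/7)) = 2.6066
t = (42.562−39.143)/2.6066 = 1.3119
df = 21
p-value (one-sided, H₁ less) = 0.89815
→ bracket: p>=0.10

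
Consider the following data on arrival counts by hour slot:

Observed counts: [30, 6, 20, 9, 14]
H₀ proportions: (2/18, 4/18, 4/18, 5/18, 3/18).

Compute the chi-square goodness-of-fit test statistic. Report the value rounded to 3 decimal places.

n = 79; E_i = n·p_i = [8.78, 17.56, 17.56, 21.94, 13.17]
χ² = (30−8.78)²/8.78 + (6−17.56)²/17.56 + (20−17.56)²/17.56 + (9−21.94)²/21.94 + (14−13.17)²/13.17 = 66.9443
df = 4

test statistic = 66.944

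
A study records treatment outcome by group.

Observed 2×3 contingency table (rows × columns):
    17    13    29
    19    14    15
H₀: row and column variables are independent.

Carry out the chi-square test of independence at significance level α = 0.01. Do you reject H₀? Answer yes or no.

Row totals [59, 48], col totals [36, 27, 44], n=107
χ² = (17−19.85)²/19.85 + (13−14.89)²/14.89 + (29−24.26)²/24.26 + (19−16.15)²/16.15 + (14−12.11)²/12.11 + (15−19.74)²/19.74 = 3.5089
df = 2
p-value (upper-tail) = 0.17300
At α=0.01: p ≥ α → fail to reject H₀

reject H₀: no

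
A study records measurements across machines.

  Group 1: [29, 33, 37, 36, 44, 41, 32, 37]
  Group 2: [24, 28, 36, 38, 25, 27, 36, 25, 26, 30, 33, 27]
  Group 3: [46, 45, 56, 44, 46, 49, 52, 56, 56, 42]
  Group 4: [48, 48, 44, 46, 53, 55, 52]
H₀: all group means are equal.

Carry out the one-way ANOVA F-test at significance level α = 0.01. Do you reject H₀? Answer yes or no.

reject H₀: yes

Group means [36.12, 29.58, 49.20, 49.43], grand mean 40.054
SSB = Σnᵢ(x̄ᵢ−x̄)² = 2890.786; SSW = ΣΣ(x−x̄ᵢ)² = 791.106
MSB = 2890.786/3 = 963.5953; MSW = 791.106/33 = 23.9729
F = MSB/MSW = 40.1952
df = (3, 33)
p-value (upper-tail) = 0.00000
At α=0.01: p < α → reject H₀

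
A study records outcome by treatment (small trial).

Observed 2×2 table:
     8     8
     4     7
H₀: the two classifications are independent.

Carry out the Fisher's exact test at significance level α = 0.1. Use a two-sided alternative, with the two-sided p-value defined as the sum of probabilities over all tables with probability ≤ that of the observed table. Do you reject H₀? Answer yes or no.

reject H₀: no

Margins: r₁=16, r₂=11, c₁=12, c₂=15, n=27
p_obs = C(16,8)·C(11,4)/C(27,12); sum pmf over tables with pmf ≤ p_obs
p-value (two-sided) = 0.69597
At α=0.1: p ≥ α → fail to reject H₀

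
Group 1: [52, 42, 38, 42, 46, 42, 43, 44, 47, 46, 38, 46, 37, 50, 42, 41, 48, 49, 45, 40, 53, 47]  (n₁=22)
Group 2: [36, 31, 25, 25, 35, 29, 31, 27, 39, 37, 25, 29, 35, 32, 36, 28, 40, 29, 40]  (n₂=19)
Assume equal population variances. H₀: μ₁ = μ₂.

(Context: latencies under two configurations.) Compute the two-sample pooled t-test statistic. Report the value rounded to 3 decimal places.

test statistic = 8.334

x̄₁=44.455, s₁=4.426, n₁=22
x̄₂=32.053, s₂=5.104, n₂=19
s_p² = [21·4.426² + 18·5.104²]/39 = 22.5744
SE = √(s_p²·(1/22+1/19)) = 1.4880
t = (44.455−32.053)/1.4880 = 8.3344
df = 39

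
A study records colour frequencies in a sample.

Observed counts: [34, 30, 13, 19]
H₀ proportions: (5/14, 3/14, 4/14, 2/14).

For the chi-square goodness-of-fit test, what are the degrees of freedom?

df = k − 1 = 4 − 1 = 3

degrees of freedom = 3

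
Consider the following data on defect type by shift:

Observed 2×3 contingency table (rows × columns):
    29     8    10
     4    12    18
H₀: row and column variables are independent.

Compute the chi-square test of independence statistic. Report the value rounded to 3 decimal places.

Row totals [47, 34], col totals [33, 20, 28], n=81
χ² = (29−19.15)²/19.15 + (8−11.60)²/11.60 + (10−16.25)²/16.25 + (4−13.85)²/13.85 + (12−8.40)²/8.40 + (18−11.75)²/11.75 = 20.4659
df = 2

test statistic = 20.466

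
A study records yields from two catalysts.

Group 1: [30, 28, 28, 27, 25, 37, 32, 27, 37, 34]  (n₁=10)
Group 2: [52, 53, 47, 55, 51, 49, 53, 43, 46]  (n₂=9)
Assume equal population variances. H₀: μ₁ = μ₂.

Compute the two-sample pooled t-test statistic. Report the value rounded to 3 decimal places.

x̄₁=30.500, s₁=4.301, n₁=10
x̄₂=49.889, s₂=3.919, n₂=9
s_p² = [9·4.301² + 8·3.919²]/17 = 17.0229
SE = √(s_p²·(1/10+1/9)) = 1.8957
t = (30.500−49.889)/1.8957 = -10.2278
df = 17

test statistic = -10.228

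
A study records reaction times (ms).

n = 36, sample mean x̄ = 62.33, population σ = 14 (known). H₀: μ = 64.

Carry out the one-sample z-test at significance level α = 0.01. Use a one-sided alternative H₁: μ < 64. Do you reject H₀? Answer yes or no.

reject H₀: no

SE = σ/√n = 14/√36 = 2.3333
z = (x̄−μ₀)/SE = (62.33−64)/2.3333 = -0.7157
p-value (one-sided, H₁ less) = 0.23708
At α=0.01: p ≥ α → fail to reject H₀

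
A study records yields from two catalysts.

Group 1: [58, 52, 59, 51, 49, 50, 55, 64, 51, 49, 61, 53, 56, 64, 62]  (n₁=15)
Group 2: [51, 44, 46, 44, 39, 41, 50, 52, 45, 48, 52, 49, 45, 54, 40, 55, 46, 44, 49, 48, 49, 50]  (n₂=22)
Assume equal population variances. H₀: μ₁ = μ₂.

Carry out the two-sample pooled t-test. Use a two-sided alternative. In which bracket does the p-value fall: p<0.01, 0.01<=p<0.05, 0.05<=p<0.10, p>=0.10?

p-value bracket: p<0.01

x̄₁=55.600, s₁=5.409, n₁=15
x̄₂=47.318, s₂=4.336, n₂=22
s_p² = [14·5.409² + 21·4.336²]/35 = 22.9821
SE = √(s_p²·(1/15+1/22)) = 1.6052
t = (55.600−47.318)/1.6052 = 5.1593
df = 35
p-value (two-sided) = 0.00001
→ bracket: p<0.01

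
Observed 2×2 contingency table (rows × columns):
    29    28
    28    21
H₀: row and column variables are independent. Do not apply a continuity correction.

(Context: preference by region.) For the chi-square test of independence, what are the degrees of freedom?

degrees of freedom = 1

df = (r−1)(c−1) = (2−1)·(2−1) = 1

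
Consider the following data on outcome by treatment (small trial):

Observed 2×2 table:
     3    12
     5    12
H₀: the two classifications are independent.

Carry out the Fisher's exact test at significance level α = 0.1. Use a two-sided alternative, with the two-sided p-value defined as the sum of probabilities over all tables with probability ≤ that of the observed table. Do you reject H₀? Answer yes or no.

reject H₀: no

Margins: r₁=15, r₂=17, c₁=8, c₂=24, n=32
p_obs = C(15,3)·C(17,5)/C(32,8); sum pmf over tables with pmf ≤ p_obs
p-value (two-sided) = 0.69114
At α=0.1: p ≥ α → fail to reject H₀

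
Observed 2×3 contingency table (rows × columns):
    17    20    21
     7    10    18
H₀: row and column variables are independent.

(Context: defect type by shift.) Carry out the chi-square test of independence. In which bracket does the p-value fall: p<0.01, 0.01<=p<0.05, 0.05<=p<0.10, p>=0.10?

Row totals [58, 35], col totals [24, 30, 39], n=93
χ² = (17−14.97)²/14.97 + (20−18.71)²/18.71 + (21−24.32)²/24.32 + (7−9.03)²/9.03 + (10−11.29)²/11.29 + (18−14.68)²/14.68 = 2.1757
df = 2
p-value (upper-tail) = 0.33695
→ bracket: p>=0.10

p-value bracket: p>=0.10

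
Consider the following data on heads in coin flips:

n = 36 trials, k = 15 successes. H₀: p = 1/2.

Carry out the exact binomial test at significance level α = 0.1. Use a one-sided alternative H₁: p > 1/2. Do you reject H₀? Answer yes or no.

Exact binomial: n=36, k=15, p₀=1/2=0.5000
P(X≥15) from Σ C(n,i)·p₀^i·(1−p₀)^(n−i)
p-value (one-sided, H₁ greater) = 0.87851
At α=0.1: p ≥ α → fail to reject H₀

reject H₀: no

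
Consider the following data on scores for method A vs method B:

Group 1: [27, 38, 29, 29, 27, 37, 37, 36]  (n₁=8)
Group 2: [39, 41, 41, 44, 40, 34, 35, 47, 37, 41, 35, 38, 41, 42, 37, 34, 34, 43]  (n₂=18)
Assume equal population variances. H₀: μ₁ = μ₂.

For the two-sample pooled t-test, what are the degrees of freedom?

df = n₁ + n₂ − 2 = 8 + 18 − 2 = 24

degrees of freedom = 24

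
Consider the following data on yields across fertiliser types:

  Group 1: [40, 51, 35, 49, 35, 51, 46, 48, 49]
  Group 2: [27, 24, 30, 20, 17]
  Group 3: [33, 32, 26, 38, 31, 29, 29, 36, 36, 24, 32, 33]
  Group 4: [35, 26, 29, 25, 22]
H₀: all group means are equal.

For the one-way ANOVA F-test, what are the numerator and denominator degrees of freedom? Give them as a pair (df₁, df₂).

degrees of freedom = [3, 27]

k = 4 groups, N = 31 total
df = (k−1, N−k) = (4−1, 31−4) = (3, 27)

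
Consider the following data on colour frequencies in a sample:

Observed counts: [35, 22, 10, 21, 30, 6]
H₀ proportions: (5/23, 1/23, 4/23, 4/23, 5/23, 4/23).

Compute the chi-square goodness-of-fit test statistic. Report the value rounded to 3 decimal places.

test statistic = 71.361

n = 124; E_i = n·p_i = [26.96, 5.39, 21.57, 21.57, 26.96, 21.57]
χ² = (35−26.96)²/26.96 + (22−5.39)²/5.39 + (10−21.57)²/21.57 + (21−21.57)²/21.57 + (30−26.96)²/26.96 + (6−21.57)²/21.57 = 71.3609
df = 5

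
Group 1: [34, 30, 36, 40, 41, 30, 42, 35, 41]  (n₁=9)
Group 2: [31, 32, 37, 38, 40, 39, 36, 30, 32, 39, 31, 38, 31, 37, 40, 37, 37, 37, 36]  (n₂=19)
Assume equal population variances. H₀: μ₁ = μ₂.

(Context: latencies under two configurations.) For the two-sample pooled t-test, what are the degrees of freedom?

degrees of freedom = 26

df = n₁ + n₂ − 2 = 9 + 19 − 2 = 26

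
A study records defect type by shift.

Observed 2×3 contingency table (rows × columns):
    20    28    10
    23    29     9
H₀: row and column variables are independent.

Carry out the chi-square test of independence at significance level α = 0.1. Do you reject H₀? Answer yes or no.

Row totals [58, 61], col totals [43, 57, 19], n=119
χ² = (20−20.96)²/20.96 + (28−27.78)²/27.78 + (10−9.26)²/9.26 + (23−22.04)²/22.04 + (29−29.22)²/29.22 + (9−9.74)²/9.74 = 0.2040
df = 2
p-value (upper-tail) = 0.90304
At α=0.1: p ≥ α → fail to reject H₀

reject H₀: no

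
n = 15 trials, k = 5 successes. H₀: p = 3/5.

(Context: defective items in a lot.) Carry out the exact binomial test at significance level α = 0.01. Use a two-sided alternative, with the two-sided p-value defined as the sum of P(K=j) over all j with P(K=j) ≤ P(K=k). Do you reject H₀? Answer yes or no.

Exact binomial: n=15, k=5, p₀=3/5=0.6000
P(X=j) = C(n,j)·p₀^j·(1−p₀)^(n−j); p = Σ P(X=j) over j with P(X=j) ≤ P(X=5)
p-value (two-sided) = 0.06095
At α=0.01: p ≥ α → fail to reject H₀

reject H₀: no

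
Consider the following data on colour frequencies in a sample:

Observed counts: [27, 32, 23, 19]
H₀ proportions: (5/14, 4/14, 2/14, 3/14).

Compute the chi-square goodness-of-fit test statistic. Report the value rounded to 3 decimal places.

n = 101; E_i = n·p_i = [36.07, 28.86, 14.43, 21.64]
χ² = (27−36.07)²/36.07 + (32−28.86)²/28.86 + (23−14.43)²/14.43 + (19−21.64)²/21.64 = 8.0383
df = 3

test statistic = 8.038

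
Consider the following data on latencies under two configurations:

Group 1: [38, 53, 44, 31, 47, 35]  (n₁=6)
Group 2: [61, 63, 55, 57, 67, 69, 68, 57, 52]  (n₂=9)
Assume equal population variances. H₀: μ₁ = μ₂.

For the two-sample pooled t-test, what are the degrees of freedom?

df = n₁ + n₂ − 2 = 6 + 9 − 2 = 13

degrees of freedom = 13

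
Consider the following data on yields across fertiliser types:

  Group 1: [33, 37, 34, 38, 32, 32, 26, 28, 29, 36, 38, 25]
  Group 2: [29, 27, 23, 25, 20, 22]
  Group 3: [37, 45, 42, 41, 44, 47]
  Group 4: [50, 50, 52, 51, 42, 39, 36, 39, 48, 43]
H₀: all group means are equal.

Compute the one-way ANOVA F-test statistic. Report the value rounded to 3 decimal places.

Group means [32.33, 24.33, 42.67, 45.00], grand mean 36.471
SSB = Σnᵢ(x̄ᵢ−x̄)² = 2047.137; SSW = ΣΣ(x−x̄ᵢ)² = 653.333
MSB = 2047.137/3 = 682.3791; MSW = 653.333/30 = 21.7778
F = MSB/MSW = 31.3337
df = (3, 30)

test statistic = 31.334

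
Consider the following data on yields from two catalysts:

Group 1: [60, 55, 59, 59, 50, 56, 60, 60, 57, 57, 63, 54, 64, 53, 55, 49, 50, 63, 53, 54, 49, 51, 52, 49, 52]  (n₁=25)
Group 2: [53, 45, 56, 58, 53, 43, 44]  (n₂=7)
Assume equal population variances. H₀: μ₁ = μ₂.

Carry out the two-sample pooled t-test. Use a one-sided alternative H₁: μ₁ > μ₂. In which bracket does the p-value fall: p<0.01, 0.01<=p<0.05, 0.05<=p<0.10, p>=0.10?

p-value bracket: 0.01<=p<0.05

x̄₁=55.360, s₁=4.672, n₁=25
x̄₂=50.286, s₂=6.157, n₂=7
s_p² = [24·4.672² + 6·6.157²]/30 = 25.0396
SE = √(s_p²·(1/25+1/7)) = 2.1398
t = (55.360−50.286)/2.1398 = 2.3714
df = 30
p-value (one-sided, H₁ greater) = 0.01217
→ bracket: 0.01<=p<0.05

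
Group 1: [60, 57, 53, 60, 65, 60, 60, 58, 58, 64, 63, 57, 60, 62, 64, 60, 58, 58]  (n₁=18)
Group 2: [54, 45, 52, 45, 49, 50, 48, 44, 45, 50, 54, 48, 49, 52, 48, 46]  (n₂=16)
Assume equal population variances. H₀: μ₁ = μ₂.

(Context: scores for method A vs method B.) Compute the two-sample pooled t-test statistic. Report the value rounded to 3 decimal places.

test statistic = 10.491

x̄₁=59.833, s₁=2.995, n₁=18
x̄₂=48.688, s₂=3.198, n₂=16
s_p² = [17·2.995² + 15·3.198²]/32 = 9.5605
SE = √(s_p²·(1/18+1/16)) = 1.0624
t = (59.833−48.688)/1.0624 = 10.4913
df = 32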